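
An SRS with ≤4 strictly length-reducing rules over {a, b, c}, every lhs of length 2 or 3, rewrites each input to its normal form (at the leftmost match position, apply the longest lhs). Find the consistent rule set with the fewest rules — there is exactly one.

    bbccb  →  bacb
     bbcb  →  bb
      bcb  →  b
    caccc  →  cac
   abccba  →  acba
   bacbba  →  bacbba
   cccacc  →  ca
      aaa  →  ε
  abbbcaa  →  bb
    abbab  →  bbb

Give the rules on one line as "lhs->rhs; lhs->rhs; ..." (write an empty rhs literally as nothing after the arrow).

aaa->; ab->b; bc->a; cc->

  | bbccb => bacb
  | bbcb => bab => bb
  | bcb => ab => b
  | caccc => cac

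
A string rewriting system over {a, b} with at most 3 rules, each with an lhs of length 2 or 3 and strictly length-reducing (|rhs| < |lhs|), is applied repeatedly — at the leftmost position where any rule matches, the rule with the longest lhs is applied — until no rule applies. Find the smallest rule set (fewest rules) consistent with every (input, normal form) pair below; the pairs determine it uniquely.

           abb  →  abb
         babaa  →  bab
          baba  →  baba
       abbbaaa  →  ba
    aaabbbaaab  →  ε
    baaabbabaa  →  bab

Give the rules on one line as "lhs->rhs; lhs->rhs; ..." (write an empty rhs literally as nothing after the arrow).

aa->; aaa->b; bbb->

  | abb
  | babaa => bab
  | baba
  | abbbaaa => aaaa => ba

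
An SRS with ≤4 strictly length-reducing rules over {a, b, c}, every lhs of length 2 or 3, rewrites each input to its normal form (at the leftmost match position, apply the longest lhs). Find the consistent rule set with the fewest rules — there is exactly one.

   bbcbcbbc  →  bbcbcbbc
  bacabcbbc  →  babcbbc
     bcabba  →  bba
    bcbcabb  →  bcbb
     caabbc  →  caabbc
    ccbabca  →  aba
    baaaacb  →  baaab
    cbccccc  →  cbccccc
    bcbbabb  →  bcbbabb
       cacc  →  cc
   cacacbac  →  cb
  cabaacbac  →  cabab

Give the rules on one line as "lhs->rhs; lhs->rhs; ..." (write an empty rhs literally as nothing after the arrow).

  | bbcbcbbc
  | bacabcbbc => babcbbc
  | bcabba => bba
  | bcbcabb => bcbb

ac->; bca->; ccb->ab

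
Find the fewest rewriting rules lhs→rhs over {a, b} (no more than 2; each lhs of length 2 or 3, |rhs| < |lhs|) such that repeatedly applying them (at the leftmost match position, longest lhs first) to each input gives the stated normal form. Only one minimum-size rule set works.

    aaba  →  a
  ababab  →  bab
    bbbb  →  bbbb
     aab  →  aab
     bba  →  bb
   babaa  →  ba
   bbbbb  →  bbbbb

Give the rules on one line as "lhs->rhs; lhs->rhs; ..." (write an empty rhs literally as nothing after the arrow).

aba->; bba->bb

  | aaba => a
  | ababab => bab
  | bbbb
  | aab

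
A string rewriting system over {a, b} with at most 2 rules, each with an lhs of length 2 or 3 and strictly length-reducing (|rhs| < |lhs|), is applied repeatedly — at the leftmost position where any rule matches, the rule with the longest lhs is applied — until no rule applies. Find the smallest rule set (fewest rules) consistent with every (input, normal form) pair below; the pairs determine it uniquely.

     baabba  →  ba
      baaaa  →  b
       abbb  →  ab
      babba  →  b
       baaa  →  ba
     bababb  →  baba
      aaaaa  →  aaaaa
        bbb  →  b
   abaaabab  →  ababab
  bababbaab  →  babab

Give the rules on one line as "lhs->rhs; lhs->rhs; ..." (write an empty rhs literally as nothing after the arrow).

baa->b; bb->

  | baabba => bbba => ba
  | baaaa => baa => b
  | abbb => ab
  | babba => baa => b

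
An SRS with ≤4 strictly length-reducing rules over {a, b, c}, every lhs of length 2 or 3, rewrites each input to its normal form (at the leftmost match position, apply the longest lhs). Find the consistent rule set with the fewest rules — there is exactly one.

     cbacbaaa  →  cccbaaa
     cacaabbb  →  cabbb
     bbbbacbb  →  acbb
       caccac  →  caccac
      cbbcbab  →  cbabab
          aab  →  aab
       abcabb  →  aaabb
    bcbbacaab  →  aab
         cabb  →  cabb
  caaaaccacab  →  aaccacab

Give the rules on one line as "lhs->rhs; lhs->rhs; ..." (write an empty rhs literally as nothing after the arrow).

bac->cc; bc->a; caa->

  | cbacbaaa => cccbaaa
  | cacaabbb => cabbb
  | bbbbacbb => bbbccbb => bbacbb => bccbb => acbb
  | caccac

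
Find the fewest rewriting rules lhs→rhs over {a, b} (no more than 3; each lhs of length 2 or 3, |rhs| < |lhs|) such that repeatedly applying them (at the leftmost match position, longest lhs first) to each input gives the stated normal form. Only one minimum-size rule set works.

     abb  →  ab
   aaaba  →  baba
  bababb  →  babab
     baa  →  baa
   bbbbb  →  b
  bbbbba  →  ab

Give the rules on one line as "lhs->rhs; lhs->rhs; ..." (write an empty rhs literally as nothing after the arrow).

  | abb => ab
  | aaaba => baba
  | bababb => babab
  | baa

aaa->ba; bb->b; bba->ab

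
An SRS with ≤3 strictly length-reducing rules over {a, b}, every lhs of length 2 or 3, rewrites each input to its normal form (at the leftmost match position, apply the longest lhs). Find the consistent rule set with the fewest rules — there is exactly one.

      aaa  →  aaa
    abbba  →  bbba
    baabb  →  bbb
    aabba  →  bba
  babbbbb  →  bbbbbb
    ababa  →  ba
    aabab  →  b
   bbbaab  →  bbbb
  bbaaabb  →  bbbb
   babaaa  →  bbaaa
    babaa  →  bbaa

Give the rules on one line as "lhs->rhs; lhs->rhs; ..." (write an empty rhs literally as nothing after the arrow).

  | aaa
  | abbba => bbba
  | baabb => babb => bbb
  | aabba => abba => bba

ab->b; aba->; bab->bb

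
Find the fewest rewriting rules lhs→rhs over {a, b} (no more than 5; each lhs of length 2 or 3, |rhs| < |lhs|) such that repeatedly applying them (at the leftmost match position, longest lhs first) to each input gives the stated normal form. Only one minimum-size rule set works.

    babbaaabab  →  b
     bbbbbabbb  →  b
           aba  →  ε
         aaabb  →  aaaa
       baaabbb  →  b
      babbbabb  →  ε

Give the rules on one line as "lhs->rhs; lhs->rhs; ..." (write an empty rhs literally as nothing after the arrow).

ab->b; abb->aa; ba->; bb->

  | babbaaabab => bbaaabab => aaabab => aabab => abab => bab => b
  | bbbbbabbb => bbbabbb => babbb => bbb => b
  | aba => ba => ε
  | aaabb => aaaa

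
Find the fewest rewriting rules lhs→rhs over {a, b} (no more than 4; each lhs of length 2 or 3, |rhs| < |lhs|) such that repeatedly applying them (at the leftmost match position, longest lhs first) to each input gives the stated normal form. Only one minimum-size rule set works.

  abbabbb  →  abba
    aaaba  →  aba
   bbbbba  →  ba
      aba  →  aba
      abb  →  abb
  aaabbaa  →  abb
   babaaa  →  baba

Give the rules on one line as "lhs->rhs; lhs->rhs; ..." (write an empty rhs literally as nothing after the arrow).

aa->; aab->; bbb->aa

  | abbabbb => abbaaa => abba
  | aaaba => aba
  | bbbbba => aabba => ba
  | aba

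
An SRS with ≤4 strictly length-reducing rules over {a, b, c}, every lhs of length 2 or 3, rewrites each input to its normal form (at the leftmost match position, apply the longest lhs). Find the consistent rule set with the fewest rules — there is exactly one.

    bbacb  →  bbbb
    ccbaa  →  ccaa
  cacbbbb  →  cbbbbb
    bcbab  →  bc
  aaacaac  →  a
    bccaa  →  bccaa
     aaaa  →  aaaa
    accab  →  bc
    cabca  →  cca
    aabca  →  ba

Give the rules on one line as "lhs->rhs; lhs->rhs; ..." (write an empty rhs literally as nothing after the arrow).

ab->; ac->b; cba->ca

  | bbacb => bbbb
  | ccbaa => ccaa
  | cacbbbb => cbbbbb
  | bcbab => bcab => bc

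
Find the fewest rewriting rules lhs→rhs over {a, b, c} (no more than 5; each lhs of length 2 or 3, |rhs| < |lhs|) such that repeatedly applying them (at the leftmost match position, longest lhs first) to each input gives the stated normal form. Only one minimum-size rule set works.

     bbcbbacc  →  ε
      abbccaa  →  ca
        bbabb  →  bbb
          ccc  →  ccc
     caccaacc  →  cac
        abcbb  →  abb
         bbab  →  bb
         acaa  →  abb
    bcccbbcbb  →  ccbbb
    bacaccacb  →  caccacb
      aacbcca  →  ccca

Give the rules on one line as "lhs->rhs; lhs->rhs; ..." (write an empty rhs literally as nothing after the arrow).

aa->c; ba->; bc->; caa->bb

  | bbcbbacc => bbbacc => bbcc => bc => ε
  | abbccaa => abcaa => aaa => ca
  | bbabb => bbb
  | ccc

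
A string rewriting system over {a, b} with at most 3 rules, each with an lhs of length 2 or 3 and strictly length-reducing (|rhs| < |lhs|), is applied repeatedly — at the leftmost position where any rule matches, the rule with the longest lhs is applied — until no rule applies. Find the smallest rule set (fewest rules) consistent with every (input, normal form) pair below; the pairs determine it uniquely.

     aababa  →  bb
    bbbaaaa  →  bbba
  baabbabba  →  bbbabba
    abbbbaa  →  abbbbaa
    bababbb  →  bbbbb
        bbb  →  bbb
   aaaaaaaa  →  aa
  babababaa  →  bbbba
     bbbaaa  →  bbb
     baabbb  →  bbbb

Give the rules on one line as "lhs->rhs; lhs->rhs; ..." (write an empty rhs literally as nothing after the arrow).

  | aababa => baba => bb
  | bbbaaaa => bbba
  | baabbabba => bbbabba
  | abbbbaa

aaa->; aab->b; aba->b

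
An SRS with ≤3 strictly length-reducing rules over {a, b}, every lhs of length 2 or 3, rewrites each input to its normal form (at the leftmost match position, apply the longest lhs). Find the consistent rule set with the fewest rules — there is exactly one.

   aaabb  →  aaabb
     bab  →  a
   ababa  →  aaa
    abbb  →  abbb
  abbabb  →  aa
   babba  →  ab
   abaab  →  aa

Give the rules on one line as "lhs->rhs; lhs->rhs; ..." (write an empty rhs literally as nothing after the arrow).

  | aaabb
  | bab => a
  | ababa => aaa
  | abbb

ba->b; bab->a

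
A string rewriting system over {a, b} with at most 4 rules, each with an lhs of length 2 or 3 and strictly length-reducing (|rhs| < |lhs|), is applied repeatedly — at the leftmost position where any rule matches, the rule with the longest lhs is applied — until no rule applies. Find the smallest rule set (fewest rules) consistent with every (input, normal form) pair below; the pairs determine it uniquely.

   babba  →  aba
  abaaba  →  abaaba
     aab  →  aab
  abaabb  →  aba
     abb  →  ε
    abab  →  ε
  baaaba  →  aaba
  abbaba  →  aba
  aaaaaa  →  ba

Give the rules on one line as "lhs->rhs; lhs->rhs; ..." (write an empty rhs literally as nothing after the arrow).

aaa->ba; abb->; bab->bb; bb->a

  | babba => bbba => aba
  | abaaba
  | aab
  | abaabb => aba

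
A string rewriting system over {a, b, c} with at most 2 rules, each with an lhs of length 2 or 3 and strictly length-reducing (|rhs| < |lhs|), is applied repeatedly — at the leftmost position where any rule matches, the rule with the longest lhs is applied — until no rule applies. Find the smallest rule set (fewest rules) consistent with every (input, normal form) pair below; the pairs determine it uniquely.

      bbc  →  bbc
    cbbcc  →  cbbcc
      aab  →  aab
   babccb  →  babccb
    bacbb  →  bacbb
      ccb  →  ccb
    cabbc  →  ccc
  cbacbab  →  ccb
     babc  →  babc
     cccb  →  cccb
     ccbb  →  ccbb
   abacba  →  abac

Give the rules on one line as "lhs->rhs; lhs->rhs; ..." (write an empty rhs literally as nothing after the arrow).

  | bbc
  | cbbcc
  | aab
  | babccb

abb->c; cba->c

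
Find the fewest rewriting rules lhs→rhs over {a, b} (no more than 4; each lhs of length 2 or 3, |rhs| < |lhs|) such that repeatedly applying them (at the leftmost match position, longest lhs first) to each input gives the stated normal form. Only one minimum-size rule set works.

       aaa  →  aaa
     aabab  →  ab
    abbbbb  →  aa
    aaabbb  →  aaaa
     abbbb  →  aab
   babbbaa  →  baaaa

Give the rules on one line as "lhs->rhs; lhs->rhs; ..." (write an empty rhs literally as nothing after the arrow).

  | aaa
  | aabab => ab
  | abbbbb => aabb => aa
  | aaabbb => aaaa

aba->; bb->; bbb->a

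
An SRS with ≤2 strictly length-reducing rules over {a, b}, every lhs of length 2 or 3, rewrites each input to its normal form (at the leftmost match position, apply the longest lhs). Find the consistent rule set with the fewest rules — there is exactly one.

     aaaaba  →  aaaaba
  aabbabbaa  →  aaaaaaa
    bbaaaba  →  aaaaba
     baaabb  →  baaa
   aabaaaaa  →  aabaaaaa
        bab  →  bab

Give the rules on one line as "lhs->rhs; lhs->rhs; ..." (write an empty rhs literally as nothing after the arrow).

bb->; bba->aa

  | aaaaba
  | aabbabbaa => aaaabbaa => aaaaaaa
  | bbaaaba => aaaaba
  | baaabb => baaa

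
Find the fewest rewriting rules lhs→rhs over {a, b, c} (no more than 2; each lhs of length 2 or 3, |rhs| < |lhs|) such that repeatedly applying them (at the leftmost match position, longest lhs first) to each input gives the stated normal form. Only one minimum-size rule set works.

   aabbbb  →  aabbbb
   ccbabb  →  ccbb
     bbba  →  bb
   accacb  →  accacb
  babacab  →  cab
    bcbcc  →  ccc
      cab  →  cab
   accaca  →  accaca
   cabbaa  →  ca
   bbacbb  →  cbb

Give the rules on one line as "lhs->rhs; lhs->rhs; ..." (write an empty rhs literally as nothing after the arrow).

  | aabbbb
  | ccbabb => ccbb
  | bbba => bb
  | accacb

ba->; bc->c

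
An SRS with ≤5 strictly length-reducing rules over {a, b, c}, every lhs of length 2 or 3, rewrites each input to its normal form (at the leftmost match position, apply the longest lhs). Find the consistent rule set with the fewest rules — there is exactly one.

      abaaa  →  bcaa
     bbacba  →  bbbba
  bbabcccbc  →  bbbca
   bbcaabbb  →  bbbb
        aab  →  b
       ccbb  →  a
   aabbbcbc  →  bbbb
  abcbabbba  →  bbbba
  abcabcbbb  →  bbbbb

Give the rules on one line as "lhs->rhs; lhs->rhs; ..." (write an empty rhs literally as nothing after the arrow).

ab->b; aba->bc; ac->b; cb->a

  | abaaa => bcaa
  | bbacba => bbbba
  | bbabcccbc => bbbcccbc => bbbccac => bbbccb => bbbca
  | bbcaabbb => bbcabbb => bbcbbb => bbabb => bbbb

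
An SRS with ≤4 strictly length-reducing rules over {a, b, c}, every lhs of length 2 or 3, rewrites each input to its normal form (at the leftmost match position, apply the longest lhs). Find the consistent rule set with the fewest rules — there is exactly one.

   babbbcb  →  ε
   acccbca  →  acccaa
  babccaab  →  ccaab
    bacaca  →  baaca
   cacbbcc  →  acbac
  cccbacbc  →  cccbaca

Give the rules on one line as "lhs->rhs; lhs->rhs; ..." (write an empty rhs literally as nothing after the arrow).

bab->; bc->a; cac->ac

  | babbbcb => bbcb => bab => ε
  | acccbca => acccaa
  | babccaab => ccaab
  | bacaca => baaca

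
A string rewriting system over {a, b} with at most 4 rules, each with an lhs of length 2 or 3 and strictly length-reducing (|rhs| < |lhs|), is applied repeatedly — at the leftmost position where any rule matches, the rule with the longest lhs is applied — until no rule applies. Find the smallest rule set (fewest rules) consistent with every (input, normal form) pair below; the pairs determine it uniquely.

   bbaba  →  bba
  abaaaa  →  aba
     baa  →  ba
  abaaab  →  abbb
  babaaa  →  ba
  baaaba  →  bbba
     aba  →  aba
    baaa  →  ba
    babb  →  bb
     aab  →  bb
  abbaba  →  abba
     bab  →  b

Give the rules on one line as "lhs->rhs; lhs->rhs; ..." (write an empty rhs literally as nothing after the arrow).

aa->a; aab->bb; bab->b

  | bbaba => bba
  | abaaaa => abaaa => abaa => aba
  | baa => ba
  | abaaab => abaab => abbb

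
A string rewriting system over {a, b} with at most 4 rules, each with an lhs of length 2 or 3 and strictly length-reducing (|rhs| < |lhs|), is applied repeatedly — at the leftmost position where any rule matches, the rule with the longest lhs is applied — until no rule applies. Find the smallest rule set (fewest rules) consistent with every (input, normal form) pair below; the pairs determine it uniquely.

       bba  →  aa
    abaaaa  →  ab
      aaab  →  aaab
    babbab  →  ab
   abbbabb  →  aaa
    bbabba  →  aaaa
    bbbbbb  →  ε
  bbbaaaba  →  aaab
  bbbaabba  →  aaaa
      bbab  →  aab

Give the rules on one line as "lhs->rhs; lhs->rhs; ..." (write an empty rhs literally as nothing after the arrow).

  | bba => aa
  | abaaaa => abaaa => abaa => aba => ab
  | aaab
  | babbab => bbbab => ab

ba->b; bb->a; bbb->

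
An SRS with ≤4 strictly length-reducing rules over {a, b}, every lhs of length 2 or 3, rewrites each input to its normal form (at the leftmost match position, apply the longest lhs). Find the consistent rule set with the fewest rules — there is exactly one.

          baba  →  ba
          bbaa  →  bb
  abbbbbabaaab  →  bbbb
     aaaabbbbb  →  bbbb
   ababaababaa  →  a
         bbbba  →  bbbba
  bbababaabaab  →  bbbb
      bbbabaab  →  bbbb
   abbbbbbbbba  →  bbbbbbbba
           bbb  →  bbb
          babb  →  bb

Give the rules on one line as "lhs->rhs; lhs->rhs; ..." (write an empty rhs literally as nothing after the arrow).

  | baba => ba
  | bbaa => bb
  | abbbbbabaaab => bbbbabaaab => bbbbaaab => bbbbab => bbbb
  | aaaabbbbb => aaabbbbb => aabbbbb => abbbbb => bbbb

aa->a; ab->; baa->b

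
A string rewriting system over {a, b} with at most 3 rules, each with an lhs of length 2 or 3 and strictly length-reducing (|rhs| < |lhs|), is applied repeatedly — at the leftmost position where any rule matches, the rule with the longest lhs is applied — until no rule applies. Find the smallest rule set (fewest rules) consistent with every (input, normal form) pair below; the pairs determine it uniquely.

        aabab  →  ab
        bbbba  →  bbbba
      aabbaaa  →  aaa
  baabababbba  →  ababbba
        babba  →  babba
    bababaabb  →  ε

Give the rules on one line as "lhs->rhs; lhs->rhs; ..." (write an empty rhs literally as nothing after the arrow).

aab->; baa->aa

  | aabab => ab
  | bbbba
  | aabbaaa => baaa => aaa
  | baabababbba => aabababbba => ababbba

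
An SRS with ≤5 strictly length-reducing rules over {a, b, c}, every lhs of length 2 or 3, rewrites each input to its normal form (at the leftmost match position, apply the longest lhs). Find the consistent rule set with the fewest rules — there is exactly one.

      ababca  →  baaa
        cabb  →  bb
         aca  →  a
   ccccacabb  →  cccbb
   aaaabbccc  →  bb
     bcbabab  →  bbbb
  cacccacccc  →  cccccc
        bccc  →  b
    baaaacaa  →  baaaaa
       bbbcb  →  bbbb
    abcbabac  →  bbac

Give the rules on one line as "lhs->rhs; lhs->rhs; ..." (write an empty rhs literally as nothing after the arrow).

ab->b; abc->aa; bc->b; ca->

  | ababca => babca => baaa
  | cabb => bb
  | aca => a
  | ccccacabb => ccccabb => cccbb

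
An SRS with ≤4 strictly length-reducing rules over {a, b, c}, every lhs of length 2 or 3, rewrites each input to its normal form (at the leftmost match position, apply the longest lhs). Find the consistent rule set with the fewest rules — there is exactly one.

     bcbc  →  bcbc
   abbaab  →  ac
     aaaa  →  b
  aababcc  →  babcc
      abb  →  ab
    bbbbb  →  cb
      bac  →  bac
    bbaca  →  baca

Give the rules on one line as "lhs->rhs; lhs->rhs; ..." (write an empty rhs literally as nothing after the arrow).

  | bcbc
  | abbaab => abaab => abbb => ac
  | aaaa => baa => bb => b
  | aababcc => bbabcc => babcc

aa->b; bb->b; bbb->c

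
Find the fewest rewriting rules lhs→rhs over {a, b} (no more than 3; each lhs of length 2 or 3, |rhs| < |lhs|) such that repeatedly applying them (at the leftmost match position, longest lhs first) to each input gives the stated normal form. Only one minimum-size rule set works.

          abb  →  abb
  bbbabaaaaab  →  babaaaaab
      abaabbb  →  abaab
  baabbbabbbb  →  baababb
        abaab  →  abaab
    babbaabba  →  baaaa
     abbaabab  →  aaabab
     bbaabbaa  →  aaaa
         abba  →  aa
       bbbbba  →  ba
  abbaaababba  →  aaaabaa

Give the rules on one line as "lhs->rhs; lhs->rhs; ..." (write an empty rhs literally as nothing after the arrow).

  | abb
  | bbbabaaaaab => babaaaaab
  | abaabbb => abaab
  | baabbbabbbb => baababbbb => baababb

bba->a; bbb->b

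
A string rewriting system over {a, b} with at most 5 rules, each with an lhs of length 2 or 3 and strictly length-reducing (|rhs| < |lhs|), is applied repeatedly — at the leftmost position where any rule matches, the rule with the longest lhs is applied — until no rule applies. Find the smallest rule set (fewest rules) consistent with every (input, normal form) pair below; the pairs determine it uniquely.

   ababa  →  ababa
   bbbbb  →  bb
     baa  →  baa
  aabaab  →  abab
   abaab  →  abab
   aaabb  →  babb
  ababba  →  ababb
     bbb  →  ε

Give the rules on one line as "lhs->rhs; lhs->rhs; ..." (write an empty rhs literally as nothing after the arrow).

aaa->ba; aab->ab; bba->bb; bbb->

  | ababa
  | bbbbb => bb
  | baa
  | aabaab => abaab => abab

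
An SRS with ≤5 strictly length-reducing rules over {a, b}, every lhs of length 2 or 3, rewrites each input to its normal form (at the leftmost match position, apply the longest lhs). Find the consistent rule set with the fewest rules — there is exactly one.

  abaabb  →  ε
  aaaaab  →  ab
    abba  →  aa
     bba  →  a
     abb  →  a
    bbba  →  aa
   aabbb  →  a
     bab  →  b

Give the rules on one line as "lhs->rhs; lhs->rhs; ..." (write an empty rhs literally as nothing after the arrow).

  | abaabb => aabb => bb => ε
  | aaaaab => aaab => ab
  | abba => aa
  | bba => a

aab->b; ba->; bb->; bbb->a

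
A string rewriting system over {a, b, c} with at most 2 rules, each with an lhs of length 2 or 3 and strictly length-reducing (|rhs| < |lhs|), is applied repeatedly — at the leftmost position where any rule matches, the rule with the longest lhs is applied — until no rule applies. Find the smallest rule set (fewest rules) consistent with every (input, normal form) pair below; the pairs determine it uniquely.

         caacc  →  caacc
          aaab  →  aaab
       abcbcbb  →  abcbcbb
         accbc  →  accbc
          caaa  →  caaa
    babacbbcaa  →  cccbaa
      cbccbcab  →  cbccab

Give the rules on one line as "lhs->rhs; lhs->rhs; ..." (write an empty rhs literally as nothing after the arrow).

bac->cc; bca->a

  | caacc
  | aaab
  | abcbcbb
  | accbc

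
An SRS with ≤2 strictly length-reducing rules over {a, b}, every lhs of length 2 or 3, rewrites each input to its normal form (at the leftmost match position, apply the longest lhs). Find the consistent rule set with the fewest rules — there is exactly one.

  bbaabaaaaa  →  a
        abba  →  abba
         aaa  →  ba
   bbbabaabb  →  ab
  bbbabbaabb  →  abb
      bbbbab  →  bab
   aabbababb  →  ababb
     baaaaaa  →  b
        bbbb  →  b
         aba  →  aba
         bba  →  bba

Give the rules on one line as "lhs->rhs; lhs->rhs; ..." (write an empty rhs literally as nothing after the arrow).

  | bbaabaaaaa => bbbbaaaaa => baaaaa => bbaaa => bbba => a
  | abba
  | aaa => ba
  | bbbabaabb => abaabb => abbbb => ab

aa->b; bbb->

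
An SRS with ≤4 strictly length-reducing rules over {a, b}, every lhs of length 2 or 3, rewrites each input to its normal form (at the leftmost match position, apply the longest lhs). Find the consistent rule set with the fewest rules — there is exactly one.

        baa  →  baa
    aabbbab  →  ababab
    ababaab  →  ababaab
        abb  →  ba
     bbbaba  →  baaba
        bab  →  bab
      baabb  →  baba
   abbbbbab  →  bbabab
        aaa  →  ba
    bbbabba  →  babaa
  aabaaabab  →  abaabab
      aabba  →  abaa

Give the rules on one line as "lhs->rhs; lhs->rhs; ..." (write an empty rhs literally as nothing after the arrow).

aaa->ba; abb->ba; bbb->ba

  | baa
  | aabbbab => ababab
  | ababaab
  | abb => ba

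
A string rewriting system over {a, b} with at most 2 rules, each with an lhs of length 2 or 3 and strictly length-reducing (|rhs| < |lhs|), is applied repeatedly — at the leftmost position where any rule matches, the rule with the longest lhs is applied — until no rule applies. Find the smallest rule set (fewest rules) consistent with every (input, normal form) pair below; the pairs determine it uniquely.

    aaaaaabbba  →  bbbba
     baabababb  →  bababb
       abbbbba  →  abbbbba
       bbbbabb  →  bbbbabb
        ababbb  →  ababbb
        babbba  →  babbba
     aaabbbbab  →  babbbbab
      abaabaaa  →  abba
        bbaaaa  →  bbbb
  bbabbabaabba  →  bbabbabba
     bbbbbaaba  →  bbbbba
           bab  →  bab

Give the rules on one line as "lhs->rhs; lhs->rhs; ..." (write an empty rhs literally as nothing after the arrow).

  | aaaaaabbba => baaaabbba => bbaabbba => bbbba
  | baabababb => bababb
  | abbbbba
  | bbbbabb

aa->b; aab->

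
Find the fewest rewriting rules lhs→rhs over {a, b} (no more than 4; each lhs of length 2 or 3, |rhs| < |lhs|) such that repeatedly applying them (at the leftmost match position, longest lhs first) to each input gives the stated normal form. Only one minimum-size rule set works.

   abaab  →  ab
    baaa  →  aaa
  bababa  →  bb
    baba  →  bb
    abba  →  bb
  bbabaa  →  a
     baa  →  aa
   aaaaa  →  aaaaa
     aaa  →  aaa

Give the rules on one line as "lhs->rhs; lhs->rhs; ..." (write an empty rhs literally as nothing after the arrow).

aba->bb; ba->a; bbb->ab

  | abaab => bbab => bab => ab
  | baaa => aaa
  | bababa => ababa => bbba => aba => bb
  | baba => aba => bb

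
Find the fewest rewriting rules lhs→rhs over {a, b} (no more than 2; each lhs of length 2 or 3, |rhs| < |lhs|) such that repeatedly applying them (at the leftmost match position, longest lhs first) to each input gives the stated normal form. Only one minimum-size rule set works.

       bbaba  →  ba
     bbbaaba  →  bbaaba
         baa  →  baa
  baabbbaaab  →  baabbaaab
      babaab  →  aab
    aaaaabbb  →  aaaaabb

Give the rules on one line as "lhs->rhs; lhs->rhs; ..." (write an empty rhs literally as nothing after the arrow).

  | bbaba => ba
  | bbbaaba => bbaaba
  | baa
  | baabbbaaab => baabbaaab

bab->; bbb->bb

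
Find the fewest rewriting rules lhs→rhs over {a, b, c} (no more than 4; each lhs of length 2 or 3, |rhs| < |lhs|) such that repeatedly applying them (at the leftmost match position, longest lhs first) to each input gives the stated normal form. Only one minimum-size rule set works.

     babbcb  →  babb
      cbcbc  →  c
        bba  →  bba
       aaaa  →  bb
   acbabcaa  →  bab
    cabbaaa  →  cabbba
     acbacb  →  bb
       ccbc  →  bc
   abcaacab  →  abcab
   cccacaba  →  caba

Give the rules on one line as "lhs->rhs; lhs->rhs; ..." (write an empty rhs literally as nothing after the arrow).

aa->b; ac->; cb->; cc->

  | babbcb => babb
  | cbcbc => cbc => c
  | bba
  | aaaa => baa => bb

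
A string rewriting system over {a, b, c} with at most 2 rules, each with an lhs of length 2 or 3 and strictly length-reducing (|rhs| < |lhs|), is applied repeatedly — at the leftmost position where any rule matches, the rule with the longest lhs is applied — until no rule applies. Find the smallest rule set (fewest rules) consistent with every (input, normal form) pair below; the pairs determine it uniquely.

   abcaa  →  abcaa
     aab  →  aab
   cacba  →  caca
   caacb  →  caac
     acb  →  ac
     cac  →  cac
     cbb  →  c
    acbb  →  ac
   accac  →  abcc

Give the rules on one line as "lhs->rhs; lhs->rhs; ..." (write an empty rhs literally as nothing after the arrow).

cb->c; cca->bc

  | abcaa
  | aab
  | cacba => caca
  | caacb => caac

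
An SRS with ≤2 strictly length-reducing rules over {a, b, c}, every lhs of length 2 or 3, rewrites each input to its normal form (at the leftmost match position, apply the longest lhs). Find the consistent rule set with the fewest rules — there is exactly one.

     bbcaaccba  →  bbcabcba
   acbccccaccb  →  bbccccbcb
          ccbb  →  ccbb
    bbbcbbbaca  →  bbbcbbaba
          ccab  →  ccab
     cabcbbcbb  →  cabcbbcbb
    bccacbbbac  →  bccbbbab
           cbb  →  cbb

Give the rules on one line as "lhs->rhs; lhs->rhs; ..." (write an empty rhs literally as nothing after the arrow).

  | bbcaaccba => bbcabcba
  | acbccccaccb => bbccccaccb => bbccccbcb
  | ccbb
  | bbbcbbbaca => bbbcbbaba

ac->b; bac->ab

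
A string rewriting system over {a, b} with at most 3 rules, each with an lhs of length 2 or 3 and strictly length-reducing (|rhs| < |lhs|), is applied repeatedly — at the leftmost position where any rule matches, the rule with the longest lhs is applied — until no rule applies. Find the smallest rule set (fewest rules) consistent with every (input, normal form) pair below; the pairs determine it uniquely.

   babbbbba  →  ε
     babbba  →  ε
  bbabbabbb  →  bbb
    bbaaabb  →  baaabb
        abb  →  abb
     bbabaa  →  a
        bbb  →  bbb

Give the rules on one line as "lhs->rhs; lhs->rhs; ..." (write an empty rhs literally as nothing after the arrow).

aba->; bab->ab; bba->ba

  | babbbbba => abbbbba => abbbba => abbba => abba => aba => ε
  | babbba => abbba => abba => aba => ε
  | bbabbabbb => babbabbb => abbabbb => ababbb => bbb
  | bbaaabb => baaabb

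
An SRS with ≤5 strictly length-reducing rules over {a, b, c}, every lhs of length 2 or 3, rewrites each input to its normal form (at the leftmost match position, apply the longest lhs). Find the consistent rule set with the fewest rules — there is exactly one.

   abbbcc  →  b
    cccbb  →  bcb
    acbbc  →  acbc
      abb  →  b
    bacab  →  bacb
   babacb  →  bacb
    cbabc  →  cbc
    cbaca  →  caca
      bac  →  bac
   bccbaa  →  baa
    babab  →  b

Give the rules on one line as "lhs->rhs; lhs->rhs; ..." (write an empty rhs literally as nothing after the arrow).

  | abbbcc => bbbcc => bbcc => bcc => bb => b
  | cccbb => bcbb => bcb
  | acbbc => acbc
  | abb => bb => b

ab->b; bb->b; cba->ca; cc->b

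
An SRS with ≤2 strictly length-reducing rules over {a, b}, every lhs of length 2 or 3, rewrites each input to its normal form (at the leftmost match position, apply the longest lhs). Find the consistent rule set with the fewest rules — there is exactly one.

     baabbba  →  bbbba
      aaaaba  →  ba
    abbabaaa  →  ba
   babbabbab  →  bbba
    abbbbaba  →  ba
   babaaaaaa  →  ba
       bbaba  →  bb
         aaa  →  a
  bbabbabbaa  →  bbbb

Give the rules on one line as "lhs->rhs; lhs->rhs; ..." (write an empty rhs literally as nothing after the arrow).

  | baabbba => bbbba
  | aaaaba => aaba => ba
  | abbabaaa => ababaaa => aabaaa => baaa => ba
  | babbabbab => bababbab => baabbab => bbbab => bbba

aa->; ab->a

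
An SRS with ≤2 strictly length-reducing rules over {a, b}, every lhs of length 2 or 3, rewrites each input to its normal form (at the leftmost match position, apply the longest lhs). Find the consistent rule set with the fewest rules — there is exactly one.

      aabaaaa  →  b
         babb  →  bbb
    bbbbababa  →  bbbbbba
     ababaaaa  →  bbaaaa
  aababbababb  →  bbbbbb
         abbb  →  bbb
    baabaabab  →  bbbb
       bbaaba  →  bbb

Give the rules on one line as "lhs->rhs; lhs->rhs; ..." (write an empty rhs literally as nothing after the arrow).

  | aabaaaa => aabaaa => aabaa => aaba => aab => ab => b
  | babb => bbb
  | bbbbababa => bbbbabba => bbbbbba
  | ababaaaa => abbaaaa => bbaaaa

ab->b; aba->ab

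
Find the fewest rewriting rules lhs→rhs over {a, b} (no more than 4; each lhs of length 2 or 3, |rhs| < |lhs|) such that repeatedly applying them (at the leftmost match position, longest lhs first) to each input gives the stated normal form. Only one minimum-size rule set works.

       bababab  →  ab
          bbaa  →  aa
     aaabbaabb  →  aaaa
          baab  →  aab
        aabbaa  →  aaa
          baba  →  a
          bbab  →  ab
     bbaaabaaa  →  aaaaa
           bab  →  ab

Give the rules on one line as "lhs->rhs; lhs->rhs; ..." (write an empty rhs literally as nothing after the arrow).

  | bababab => ababab => abab => ab
  | bbaa => baa => aa
  | aaabbaabb => aaabaabb => aaaabb => aaaa
  | baab => aab

aba->a; ba->a; bb->; bba->ba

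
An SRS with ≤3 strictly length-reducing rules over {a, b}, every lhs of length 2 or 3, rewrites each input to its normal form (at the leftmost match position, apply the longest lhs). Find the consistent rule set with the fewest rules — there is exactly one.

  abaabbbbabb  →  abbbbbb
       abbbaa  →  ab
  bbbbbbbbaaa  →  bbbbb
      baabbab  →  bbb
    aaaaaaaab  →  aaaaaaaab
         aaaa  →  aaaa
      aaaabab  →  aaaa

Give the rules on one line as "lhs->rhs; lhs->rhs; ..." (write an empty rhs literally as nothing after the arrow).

  | abaabbbbabb => abbbbbabb => abbbbbb
  | abbbaa => abba => ab
  | bbbbbbbbaaa => bbbbbbbaa => bbbbbba => bbbbb
  | baabbab => bbbab => bbb

baa->b; bab->; bba->b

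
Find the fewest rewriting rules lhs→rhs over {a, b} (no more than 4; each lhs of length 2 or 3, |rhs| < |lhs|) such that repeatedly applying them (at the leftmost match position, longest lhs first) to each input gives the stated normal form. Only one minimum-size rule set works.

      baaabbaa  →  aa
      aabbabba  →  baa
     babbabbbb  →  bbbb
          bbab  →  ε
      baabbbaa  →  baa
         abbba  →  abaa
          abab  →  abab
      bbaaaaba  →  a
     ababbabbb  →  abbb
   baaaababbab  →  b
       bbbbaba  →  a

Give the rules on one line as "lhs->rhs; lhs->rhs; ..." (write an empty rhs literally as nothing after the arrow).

  | baaabbaa => baabbaa => bbaa => aaa => aa
  | aabbabba => babba => baaa => baa
  | babbabbbb => baaabbbb => baabbbb => bbbb
  | bbab => aab => ε

aaa->aa; aab->; bba->aa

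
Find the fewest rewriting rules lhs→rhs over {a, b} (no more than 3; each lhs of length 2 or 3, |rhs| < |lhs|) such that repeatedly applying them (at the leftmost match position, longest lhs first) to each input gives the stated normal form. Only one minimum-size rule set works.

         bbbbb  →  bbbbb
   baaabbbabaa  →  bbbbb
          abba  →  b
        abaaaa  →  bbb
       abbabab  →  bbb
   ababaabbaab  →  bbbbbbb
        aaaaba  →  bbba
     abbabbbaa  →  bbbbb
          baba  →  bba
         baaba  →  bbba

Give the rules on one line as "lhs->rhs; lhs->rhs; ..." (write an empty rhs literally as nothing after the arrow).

  | bbbbb
  | baaabbbabaa => bbabbbabaa => bbababaa => bbbabaa => bbbbaa => bbbbb
  | abba => aa => b
  | abaaaa => baaaa => bbaa => bbb

aa->b; ab->b; abb->a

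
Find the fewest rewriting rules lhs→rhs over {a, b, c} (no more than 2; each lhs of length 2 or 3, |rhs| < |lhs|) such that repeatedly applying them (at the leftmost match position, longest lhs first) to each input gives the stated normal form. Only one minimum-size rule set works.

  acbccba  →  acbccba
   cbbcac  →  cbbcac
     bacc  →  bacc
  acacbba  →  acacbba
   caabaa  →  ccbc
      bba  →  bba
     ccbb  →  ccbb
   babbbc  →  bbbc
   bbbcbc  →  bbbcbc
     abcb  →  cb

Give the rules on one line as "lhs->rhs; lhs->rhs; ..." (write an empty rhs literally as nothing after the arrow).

  | acbccba
  | cbbcac
  | bacc
  | acacbba

aa->c; ab->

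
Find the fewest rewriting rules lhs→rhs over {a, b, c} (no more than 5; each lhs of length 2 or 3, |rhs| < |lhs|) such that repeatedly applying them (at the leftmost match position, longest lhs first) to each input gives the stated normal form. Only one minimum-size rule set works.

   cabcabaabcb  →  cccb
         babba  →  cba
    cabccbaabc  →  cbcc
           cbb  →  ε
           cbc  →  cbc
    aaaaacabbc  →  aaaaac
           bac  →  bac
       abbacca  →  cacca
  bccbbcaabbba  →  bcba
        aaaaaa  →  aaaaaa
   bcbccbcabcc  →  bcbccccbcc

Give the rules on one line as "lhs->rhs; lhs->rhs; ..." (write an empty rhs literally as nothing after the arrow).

ab->b; bb->c; bca->cc; cbb->

  | cabcabaabcb => cbcabaabcb => cccbaabcb => cccbabcb => cccbbcb => cccb
  | babba => bbba => cba
  | cabccbaabc => cbccbaabc => cbccbabc => cbccbbc => cbcc
  | cbb => ε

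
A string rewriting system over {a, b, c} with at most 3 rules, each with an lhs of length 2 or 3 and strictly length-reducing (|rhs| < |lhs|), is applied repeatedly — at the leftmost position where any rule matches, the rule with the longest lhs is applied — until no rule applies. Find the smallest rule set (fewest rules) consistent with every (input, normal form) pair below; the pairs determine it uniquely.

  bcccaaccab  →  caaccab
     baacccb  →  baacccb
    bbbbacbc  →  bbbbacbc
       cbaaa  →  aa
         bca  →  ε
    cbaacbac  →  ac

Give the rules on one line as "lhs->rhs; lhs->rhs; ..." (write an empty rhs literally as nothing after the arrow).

  | bcccaaccab => caaccab
  | baacccb
  | bbbbacbc
  | cbaaa => aa

bca->; bcc->; cba->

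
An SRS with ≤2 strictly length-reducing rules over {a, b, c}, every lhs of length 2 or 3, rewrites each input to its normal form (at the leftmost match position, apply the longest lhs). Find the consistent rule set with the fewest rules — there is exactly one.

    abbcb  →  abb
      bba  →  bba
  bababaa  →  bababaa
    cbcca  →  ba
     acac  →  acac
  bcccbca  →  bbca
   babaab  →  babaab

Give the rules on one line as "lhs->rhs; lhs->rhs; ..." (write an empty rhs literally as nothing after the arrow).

  | abbcb => abb
  | bba
  | bababaa
  | cbcca => cca => ba

cb->; cc->b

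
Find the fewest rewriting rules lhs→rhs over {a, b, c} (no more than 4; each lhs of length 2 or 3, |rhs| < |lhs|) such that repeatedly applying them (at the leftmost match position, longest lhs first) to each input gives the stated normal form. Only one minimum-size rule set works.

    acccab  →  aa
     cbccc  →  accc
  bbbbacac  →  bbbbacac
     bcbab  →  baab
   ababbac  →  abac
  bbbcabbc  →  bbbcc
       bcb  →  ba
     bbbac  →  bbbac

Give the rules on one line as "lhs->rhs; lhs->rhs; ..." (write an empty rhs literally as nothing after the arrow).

  | acccab => acb => aa
  | cbccc => accc
  | bbbbacac
  | bcbab => baab

abb->; cb->a; cca->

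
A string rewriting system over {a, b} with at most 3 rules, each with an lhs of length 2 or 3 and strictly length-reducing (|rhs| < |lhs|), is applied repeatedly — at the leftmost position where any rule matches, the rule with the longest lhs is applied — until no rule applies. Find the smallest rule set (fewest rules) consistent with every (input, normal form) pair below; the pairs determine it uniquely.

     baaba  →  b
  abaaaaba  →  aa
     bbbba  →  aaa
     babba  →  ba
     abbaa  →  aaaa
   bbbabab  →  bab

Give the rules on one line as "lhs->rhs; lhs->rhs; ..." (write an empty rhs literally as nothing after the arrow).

  | baaba => baba => b
  | abaaaaba => aaaba => aa
  | bbbba => abba => aaa
  | babba => baaa => baa => ba

aba->; baa->ba; bb->a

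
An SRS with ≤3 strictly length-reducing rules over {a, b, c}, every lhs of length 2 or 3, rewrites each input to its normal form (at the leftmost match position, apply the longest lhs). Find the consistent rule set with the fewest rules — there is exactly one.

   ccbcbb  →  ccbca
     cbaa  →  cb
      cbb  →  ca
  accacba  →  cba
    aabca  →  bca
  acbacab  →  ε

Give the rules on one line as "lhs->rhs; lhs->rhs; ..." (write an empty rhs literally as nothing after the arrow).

  | ccbcbb => ccbca
  | cbaa => cb
  | cbb => ca
  | accacba => acacba => aacba => cba

aa->; ac->a; bb->a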